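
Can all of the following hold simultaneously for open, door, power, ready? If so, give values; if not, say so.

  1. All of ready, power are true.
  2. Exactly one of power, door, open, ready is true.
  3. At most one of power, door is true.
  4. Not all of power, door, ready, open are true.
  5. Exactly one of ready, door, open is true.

No satisfying assignment exists.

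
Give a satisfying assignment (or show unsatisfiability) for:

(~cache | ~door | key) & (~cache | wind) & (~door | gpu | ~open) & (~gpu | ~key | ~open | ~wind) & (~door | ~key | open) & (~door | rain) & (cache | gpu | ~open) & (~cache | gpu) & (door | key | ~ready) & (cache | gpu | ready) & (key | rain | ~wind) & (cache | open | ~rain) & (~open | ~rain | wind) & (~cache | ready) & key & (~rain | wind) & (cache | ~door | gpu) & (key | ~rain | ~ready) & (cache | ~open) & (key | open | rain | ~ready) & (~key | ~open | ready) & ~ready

cache = False, key = True, door = False, rain = False, open = False, gpu = True, wind = True, ready = False

Unit clause (key) forces key = True.
Unit clause (~ready) forces ready = False.
In (~cache | ready) only ~cache is left, so cache = False.
In (cache | ~open) only ~open is left, so open = False.
In (~door | ~key | open) only ~door is left, so door = False.
In (cache | gpu | ready) only gpu is left, so gpu = True.
In (cache | open | ~rain) only ~rain is left, so rain = False.
Set wind = True.
All clauses satisfied.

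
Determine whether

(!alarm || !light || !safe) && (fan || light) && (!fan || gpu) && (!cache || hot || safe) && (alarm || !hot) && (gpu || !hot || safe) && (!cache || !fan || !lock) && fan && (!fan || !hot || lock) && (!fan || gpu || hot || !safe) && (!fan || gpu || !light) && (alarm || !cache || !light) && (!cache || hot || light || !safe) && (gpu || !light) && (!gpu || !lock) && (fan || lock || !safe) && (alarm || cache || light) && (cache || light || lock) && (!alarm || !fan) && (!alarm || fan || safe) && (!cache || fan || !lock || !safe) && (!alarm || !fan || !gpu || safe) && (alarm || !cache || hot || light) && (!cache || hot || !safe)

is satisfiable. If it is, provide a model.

alarm: False, safe: False, fan: True, light: True, hot: False, lock: False, gpu: True, cache: False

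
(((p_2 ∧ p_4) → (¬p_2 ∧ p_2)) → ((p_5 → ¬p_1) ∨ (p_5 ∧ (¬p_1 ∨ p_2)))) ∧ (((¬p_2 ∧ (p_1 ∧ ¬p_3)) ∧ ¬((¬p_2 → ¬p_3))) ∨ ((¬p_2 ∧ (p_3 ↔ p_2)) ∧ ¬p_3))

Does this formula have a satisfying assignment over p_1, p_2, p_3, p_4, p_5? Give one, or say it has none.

p_1 = True, p_2 = False, p_3 = False, p_4 = False, p_5 = False

  ((p_2 ∧ p_4) → (¬p_2 ∧ p_2)) → ((p_5 → ¬p_1) ∨ (p_5 ∧ (¬p_1 ∨ p_2))) = True
    (p_2 ∧ p_4) → (¬p_2 ∧ p_2) = True
      p_2 ∧ p_4 = False
      ¬p_2 ∧ p_2 = False
        ¬p_2 = True
    (p_5 → ¬p_1) ∨ (p_5 ∧ (¬p_1 ∨ p_2)) = True
      p_5 → ¬p_1 = True
        ¬p_1 = False
      p_5 ∧ (¬p_1 ∨ p_2) = False
        ¬p_1 ∨ p_2 = False
          ¬p_1 = False
  ((¬p_2 ∧ (p_1 ∧ ¬p_3)) ∧ ¬((¬p_2 → ¬p_3))) ∨ ((¬p_2 ∧ (p_3 ↔ p_2)) ∧ ¬p_3) = True
    (¬p_2 ∧ (p_1 ∧ ¬p_3)) ∧ ¬((¬p_2 → ¬p_3)) = False
      ¬p_2 ∧ (p_1 ∧ ¬p_3) = True
        ¬p_2 = True
        p_1 ∧ ¬p_3 = True
          ¬p_3 = True
      ¬((¬p_2 → ¬p_3)) = False
        ¬p_2 → ¬p_3 = True
          ¬p_2 = True
          ¬p_3 = True
    (¬p_2 ∧ (p_3 ↔ p_2)) ∧ ¬p_3 = True
      ¬p_2 ∧ (p_3 ↔ p_2) = True
        ¬p_2 = True
        p_3 ↔ p_2 = True
      ¬p_3 = True
Both conjuncts True, so the formula holds.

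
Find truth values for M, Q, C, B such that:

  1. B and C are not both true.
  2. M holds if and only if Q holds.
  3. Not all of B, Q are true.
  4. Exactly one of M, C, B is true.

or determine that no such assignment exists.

M: True; Q: True; C: False; B: False

  (1) B=F, C=F — not both ✓
  (2) M=T, Q=T — same ✓
  (3) {B, Q}: 1/2 true — not all ✓
  (4) {M, C, B}: 1 true — exactly one ✓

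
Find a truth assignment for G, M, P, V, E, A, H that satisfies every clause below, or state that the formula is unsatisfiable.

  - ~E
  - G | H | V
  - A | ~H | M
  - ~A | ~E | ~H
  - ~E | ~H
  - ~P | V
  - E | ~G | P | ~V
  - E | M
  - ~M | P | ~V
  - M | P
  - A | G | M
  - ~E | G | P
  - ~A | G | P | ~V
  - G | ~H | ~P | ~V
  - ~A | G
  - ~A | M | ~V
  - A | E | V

G = True; M = True; P = False; V = False; E = False; A = True; H = True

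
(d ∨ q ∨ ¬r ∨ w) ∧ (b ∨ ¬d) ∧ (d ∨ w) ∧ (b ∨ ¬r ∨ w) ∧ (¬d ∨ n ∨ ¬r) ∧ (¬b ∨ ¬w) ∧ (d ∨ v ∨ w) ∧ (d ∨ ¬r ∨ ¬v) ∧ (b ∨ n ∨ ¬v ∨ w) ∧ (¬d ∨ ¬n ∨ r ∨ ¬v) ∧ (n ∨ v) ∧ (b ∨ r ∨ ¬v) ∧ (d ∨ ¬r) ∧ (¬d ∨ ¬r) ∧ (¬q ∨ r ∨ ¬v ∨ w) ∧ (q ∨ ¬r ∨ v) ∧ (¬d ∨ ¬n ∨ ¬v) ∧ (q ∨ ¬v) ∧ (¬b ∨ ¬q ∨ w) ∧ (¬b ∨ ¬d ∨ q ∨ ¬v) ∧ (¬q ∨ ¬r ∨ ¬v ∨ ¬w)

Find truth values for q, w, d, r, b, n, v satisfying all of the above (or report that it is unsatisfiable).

q=T, w=T, d=F, r=F, b=F, n=T, v=F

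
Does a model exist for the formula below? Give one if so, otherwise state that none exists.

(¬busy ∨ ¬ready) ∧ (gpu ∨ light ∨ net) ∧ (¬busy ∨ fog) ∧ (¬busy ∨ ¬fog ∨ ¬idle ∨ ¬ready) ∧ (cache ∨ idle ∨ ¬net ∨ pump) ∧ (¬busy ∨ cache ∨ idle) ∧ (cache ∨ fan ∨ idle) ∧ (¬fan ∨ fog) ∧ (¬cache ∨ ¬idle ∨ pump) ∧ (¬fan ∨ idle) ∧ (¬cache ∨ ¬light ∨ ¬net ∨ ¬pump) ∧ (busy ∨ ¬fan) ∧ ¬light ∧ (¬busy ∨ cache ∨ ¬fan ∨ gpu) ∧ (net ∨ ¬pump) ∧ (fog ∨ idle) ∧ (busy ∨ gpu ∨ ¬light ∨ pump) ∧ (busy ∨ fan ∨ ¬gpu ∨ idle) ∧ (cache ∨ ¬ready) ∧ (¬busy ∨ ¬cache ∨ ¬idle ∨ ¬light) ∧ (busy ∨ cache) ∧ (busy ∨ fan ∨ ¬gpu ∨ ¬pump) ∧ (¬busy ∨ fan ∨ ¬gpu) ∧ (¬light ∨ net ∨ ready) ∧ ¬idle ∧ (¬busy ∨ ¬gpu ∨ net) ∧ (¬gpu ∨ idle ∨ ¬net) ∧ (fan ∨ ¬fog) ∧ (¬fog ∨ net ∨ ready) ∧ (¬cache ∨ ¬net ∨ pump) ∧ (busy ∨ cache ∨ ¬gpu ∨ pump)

Unsatisfiable — no assignment works.

Case idle = True:
  Clause (¬idle) is falsified — contradiction.
Case idle = False:
  (¬fan ∨ idle) forces fan = False.
  (cache ∨ fan ∨ idle) forces cache = True.
  (¬light) forces light = False.
  (fog ∨ idle) forces fog = True.
  Clause (fan ∨ ¬fog) is falsified — contradiction.
Both cases fail, so the formula is unsatisfiable.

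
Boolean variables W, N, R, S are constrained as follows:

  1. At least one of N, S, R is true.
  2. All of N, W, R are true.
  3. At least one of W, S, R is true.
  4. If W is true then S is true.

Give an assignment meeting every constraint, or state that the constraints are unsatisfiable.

W: True, N: True, R: True, S: True

  (1) {N, S, R}: 3 true — at least one ✓
  (2) {N, W, R}: all 3 true ✓
  (3) {W, S, R}: 3 true — at least one ✓
  (4) W=T ⇒ S: T ✓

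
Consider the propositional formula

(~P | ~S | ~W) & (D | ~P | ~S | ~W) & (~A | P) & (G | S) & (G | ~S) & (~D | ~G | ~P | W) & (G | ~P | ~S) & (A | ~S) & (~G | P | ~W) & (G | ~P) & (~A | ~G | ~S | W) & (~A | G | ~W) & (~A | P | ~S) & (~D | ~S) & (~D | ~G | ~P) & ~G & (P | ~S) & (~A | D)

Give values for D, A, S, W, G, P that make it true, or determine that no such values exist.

Case G = True:
  Clause (~G) is falsified — contradiction.
Case G = False:
  (G | S) forces S = True.
  Clause (G | ~S) is falsified — contradiction.
Both cases fail, so the formula is unsatisfiable.

Unsatisfiable — no assignment works.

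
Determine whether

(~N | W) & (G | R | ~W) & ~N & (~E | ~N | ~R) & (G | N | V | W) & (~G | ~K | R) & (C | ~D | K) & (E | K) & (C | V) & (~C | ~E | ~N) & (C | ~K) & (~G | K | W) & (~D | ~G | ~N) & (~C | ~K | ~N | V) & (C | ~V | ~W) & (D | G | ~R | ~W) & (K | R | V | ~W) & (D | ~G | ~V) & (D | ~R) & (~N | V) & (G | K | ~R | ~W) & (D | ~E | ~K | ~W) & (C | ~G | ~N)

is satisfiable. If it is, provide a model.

D = False, R = False, W = False, C = False, E = True, N = False, G = False, V = True, K = False

Unit clause (~N) forces N = False.
Set D = False.
  then (D | ~R) forces R = False.
Set W = False.
Set C = False.
  then (C | V) forces V = True.
  then (C | ~K) forces K = False.
  then (~G | K | W) forces G = False.
  then (E | K) forces E = True.
All clauses satisfied.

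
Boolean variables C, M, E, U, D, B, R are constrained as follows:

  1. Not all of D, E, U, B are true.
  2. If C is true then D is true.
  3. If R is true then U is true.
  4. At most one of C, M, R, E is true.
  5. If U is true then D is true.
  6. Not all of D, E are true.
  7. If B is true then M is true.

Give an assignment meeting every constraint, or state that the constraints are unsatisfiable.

C=F, M=F, E=F, U=F, D=F, B=F, R=F

  (1) {D, E, U, B}: 0/4 true — not all ✓
  (2) C=F ⇒ D: vacuous ✓
  (3) R=F ⇒ U: vacuous ✓
  (4) {C, M, R, E}: 0 true — at most one ✓
  (5) U=F ⇒ D: vacuous ✓
  (6) {D, E}: 0/2 true — not all ✓
  (7) B=F ⇒ M: vacuous ✓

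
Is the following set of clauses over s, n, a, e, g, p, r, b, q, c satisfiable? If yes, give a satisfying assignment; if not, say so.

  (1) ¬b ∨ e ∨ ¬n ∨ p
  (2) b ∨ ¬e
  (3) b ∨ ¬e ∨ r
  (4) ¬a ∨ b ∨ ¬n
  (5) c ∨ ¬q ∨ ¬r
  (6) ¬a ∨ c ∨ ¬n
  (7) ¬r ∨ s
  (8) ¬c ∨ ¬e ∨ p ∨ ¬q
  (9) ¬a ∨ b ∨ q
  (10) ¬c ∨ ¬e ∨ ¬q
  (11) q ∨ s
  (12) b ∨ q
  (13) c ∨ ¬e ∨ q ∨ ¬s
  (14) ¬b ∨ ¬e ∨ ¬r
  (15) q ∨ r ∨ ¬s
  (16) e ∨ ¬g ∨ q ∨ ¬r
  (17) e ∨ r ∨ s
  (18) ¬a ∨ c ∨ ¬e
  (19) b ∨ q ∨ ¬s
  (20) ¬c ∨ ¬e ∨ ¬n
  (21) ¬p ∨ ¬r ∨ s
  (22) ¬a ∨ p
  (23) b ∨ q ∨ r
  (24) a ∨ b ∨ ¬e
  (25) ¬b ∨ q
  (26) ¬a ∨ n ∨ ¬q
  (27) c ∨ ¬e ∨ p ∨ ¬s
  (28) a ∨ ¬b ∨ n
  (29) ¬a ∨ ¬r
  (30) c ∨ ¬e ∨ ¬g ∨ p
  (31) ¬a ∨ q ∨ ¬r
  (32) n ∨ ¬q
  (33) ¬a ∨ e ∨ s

Set s = False.
  then (¬r ∨ s) forces r = False.
  then (q ∨ s) forces q = True.
  then (e ∨ r ∨ s) forces e = True.
  then (n ∨ ¬q) forces n = True.
  then (b ∨ ¬e) forces b = True.
  then (¬c ∨ ¬e ∨ ¬q) forces c = False.
  then (¬a ∨ c ∨ ¬e) forces a = False.
Set g = False.
Set p = True.
All clauses satisfied.

s = False, n = True, a = False, e = True, g = False, p = True, r = False, b = True, q = True, c = False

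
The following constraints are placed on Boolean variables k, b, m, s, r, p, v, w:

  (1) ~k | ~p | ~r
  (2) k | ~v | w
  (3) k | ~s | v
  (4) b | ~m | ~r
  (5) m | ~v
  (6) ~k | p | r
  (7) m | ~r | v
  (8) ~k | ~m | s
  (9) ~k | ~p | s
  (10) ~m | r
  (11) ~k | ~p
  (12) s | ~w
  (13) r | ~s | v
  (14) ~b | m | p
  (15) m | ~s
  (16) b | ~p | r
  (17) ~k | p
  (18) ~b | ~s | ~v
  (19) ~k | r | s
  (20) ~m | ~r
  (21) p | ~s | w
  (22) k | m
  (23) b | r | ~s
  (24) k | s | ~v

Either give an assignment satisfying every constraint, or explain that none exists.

Case k = True:
  (~k | ~p) forces p = False.
  Clause (~k | p) is falsified — contradiction.
Case k = False:
  (k | m) forces m = True.
  (~m | r) forces r = True.
  Clause (~m | ~r) is falsified — contradiction.
Both cases fail, so the formula is unsatisfiable.

UNSATISFIABLE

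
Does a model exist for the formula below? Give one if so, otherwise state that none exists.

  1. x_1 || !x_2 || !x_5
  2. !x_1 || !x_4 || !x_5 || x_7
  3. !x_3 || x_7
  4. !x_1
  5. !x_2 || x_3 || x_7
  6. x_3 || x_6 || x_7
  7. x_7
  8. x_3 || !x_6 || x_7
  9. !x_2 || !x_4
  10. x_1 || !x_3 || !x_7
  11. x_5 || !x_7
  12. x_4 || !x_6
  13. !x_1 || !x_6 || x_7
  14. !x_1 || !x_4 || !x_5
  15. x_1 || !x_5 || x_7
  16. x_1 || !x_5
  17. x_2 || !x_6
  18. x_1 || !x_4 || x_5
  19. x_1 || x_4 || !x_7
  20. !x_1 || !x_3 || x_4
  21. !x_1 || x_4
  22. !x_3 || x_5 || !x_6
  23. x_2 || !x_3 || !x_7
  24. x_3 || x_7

Unsatisfiable

Case x_1 = True:
  Clause (!x_1) is falsified — contradiction.
Case x_1 = False:
  (x_7) forces x_7 = True.
  (x_1 || !x_3 || !x_7) forces x_3 = False.
  (x_5 || !x_7) forces x_5 = True.
  Clause (x_1 || !x_5) is falsified — contradiction.
Both cases fail, so the formula is unsatisfiable.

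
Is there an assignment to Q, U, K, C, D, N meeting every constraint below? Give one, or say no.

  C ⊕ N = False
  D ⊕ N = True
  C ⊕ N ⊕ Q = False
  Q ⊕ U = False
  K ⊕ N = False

Q = False; U = False; K = False; C = False; D = True; N = False

C ⊕ N = F ⊕ F = False ✓
D ⊕ N = T ⊕ F = True ✓
C ⊕ N ⊕ Q = F ⊕ F ⊕ F = False ✓
Q ⊕ U = F ⊕ F = False ✓
K ⊕ N = F ⊕ F = False ✓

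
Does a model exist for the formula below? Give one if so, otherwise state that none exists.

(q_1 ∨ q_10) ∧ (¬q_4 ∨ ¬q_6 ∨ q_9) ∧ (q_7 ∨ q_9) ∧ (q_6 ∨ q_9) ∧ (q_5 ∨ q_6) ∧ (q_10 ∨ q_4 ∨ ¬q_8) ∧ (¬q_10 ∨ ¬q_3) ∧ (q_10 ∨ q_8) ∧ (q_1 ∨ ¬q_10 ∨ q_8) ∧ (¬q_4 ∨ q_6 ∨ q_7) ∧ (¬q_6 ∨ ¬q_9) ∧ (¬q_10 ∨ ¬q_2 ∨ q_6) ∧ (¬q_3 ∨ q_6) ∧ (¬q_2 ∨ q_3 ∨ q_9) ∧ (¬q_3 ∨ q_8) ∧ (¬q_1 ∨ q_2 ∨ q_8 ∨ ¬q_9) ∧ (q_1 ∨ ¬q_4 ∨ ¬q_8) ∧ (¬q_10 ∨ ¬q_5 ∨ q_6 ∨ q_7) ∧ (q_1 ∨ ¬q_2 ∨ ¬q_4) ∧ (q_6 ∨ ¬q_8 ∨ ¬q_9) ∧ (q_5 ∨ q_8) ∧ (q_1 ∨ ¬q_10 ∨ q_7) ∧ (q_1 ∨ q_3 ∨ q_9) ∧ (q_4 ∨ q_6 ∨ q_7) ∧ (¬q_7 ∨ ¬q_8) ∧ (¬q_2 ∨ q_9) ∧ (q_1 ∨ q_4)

Try q_1 = False:
  (q_1 ∨ q_10) forces q_10 = True.
  (¬q_10 ∨ ¬q_3) forces q_3 = False.
  (q_1 ∨ ¬q_10 ∨ q_8) forces q_8 = True.
  (q_1 ∨ ¬q_4 ∨ ¬q_8) forces q_4 = False.
  clause (q_1 ∨ q_4) is falsified — backtrack.
So q_1 = True.
Set q_2 = False.
Set q_3 = False.
Set q_4 = False.
Try q_5 = False:
  (q_5 ∨ q_6) forces q_6 = True.
  (¬q_6 ∨ ¬q_9) forces q_9 = False.
  (q_7 ∨ q_9) forces q_7 = True.
  (q_5 ∨ q_8) forces q_8 = True.
  clause (¬q_7 ∨ ¬q_8) is falsified — backtrack.
So q_5 = True.
Try q_6 = False:
  (q_6 ∨ q_9) forces q_9 = True.
  (¬q_1 ∨ q_2 ∨ q_8 ∨ ¬q_9) forces q_8 = True.
  clause (q_6 ∨ ¬q_8 ∨ ¬q_9) is falsified — backtrack.
So q_6 = True.
  then (¬q_6 ∨ ¬q_9) forces q_9 = False.
  then (q_7 ∨ q_9) forces q_7 = True.
  then (¬q_7 ∨ ¬q_8) forces q_8 = False.
  then (q_10 ∨ q_8) forces q_10 = True.
All clauses satisfied.

q_1=T; q_2=F; q_3=F; q_4=F; q_5=T; q_6=T; q_7=T; q_8=F; q_9=F; q_10=T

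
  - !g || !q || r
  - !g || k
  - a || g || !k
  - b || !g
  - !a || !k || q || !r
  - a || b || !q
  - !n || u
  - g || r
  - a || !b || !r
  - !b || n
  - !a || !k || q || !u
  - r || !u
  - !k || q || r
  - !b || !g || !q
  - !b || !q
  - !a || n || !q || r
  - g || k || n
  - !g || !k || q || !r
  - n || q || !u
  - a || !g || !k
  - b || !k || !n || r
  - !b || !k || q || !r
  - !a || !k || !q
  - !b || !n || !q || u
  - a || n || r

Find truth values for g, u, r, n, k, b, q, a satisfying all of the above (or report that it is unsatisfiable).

Set g = False.
  then (g || r) forces r = True.
Set u = True.
Try n = False:
  (!b || n) forces b = False.
  (g || k || n) forces k = True.
  (a || g || !k) forces a = True.
  (!a || !k || q || !r) forces q = True.
  clause (!a || !k || !q) is falsified — backtrack.
So n = True.
Try k = True:
  (a || g || !k) forces a = True.
  (!a || !k || q || !r) forces q = True.
  clause (!a || !k || !q) is falsified — backtrack.
So k = False.
Set b = True.
  then (a || !b || !r) forces a = True.
  then (!b || !q) forces q = False.
All clauses satisfied.

g = False; u = True; r = True; n = True; k = False; b = True; q = False; a = True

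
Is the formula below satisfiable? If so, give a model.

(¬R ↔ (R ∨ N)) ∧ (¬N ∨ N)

N: True, R: False

  ¬R ↔ (R ∨ N) = True
    ¬R = True
    R ∨ N = True
  ¬N ∨ N = True
    ¬N = False
Both conjuncts True, so the formula holds.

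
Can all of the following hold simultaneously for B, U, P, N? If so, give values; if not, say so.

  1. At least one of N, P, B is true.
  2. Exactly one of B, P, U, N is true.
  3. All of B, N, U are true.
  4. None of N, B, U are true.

No satisfying assignment exists.

Case B = True:
  Constraint (4) is violated (B=T) — contradiction.
Case B = False:
  Constraint (3) is violated (B=F) — contradiction.
Both cases fail — unsatisfiable.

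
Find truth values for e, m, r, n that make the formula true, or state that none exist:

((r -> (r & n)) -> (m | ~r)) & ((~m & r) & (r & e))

e = True, m = False, r = True, n = False

  (r -> (r & n)) -> (m | ~r) = True
    r -> (r & n) = False
      r & n = False
    m | ~r = False
      ~r = False
  (~m & r) & (r & e) = True
    ~m & r = True
      ~m = True
    r & e = True
Both conjuncts True, so the formula holds.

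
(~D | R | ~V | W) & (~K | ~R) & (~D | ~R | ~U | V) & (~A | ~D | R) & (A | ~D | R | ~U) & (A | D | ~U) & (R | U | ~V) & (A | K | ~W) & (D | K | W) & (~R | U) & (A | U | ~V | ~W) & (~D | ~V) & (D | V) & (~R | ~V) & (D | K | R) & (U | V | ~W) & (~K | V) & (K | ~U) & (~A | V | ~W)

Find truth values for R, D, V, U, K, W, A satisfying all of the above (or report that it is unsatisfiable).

R = False; D = True; V = False; U = False; K = False; W = False; A = False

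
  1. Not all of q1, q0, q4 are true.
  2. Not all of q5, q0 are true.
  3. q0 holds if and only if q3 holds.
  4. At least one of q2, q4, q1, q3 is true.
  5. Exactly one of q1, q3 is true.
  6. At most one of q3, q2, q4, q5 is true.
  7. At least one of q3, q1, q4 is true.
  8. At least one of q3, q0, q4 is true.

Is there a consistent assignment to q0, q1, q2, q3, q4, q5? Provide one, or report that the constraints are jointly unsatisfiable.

q0 = True, q1 = False, q2 = False, q3 = True, q4 = False, q5 = False

  (1) {q1, q0, q4}: 1/3 true — not all ✓
  (2) {q5, q0}: 1/2 true — not all ✓
  (3) q0=T, q3=T — same ✓
  (4) {q2, q4, q1, q3}: 1 true — at least one ✓
  (5) {q1, q3}: 1 true — exactly one ✓
  (6) {q3, q2, q4, q5}: 1 true — at most one ✓
  (7) {q3, q1, q4}: 1 true — at least one ✓
  (8) {q3, q0, q4}: 2 true — at least one ✓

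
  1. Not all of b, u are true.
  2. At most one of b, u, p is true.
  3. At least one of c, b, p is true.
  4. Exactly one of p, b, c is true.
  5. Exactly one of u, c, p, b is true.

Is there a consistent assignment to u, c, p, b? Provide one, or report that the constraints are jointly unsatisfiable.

u=F, c=F, p=T, b=F

  (1) {b, u}: 0/2 true — not all ✓
  (2) {b, u, p}: 1 true — at most one ✓
  (3) {c, b, p}: 1 true — at least one ✓
  (4) {p, b, c}: 1 true — exactly one ✓
  (5) {u, c, p, b}: 1 true — exactly one ✓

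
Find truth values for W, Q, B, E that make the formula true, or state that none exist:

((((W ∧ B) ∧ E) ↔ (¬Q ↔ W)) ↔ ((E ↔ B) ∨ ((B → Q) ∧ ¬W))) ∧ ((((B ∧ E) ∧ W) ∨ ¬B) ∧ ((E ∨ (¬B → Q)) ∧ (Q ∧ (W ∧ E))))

Case W = True: the formula simplifies to (((B ∧ E) ↔ ¬Q) ↔ (E ↔ B)) ∧ (((B ∧ E) ∨ ¬B) ∧ ((E ∨ (¬B → Q)) ∧ (Q ∧ E))).
  E = True: simplifies to ((B ↔ ¬Q) ↔ B) ∧ ((B ∨ ¬B) ∧ Q).
    B = True: simplifies to ¬Q ∧ Q.
      Q = True: the conjunct ¬Q is False.
      Q = False: the conjunct Q is False.
    B = False: simplifies to ¬Q ∧ Q.
      Q = True: the conjunct ¬Q is False.
      Q = False: the conjunct Q is False.
  E = False: the conjunct E is False.
Case W = False: the conjunct W is False.
Both cases fail — unsatisfiable.

UNSATISFIABLE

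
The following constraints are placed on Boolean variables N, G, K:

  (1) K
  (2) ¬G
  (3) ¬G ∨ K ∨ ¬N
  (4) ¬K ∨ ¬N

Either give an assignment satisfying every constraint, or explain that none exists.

N=F, G=F, K=T

Unit clause (K) forces K = True.
Unit clause (¬G) forces G = False.
In (¬K ∨ ¬N) only ¬N is left, so N = False.
All clauses satisfied.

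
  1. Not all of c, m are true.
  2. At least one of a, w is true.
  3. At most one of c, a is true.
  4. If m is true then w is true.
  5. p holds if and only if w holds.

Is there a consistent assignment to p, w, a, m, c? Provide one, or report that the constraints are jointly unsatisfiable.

p = True, w = True, a = False, m = False, c = True

  (1) {c, m}: 1/2 true — not all ✓
  (2) {a, w}: 1 true — at least one ✓
  (3) {c, a}: 1 true — at most one ✓
  (4) m=F ⇒ w: vacuous ✓
  (5) p=T, w=T — same ✓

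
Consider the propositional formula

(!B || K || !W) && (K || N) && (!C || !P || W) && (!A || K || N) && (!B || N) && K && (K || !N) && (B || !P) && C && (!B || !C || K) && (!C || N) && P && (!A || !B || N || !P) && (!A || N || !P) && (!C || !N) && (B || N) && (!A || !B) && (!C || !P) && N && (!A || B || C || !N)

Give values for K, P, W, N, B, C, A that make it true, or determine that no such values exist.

Case K = True:
  (C) forces C = True.
  (!C || N) forces N = True.
  Clause (!C || !N) is falsified — contradiction.
Case K = False:
  Clause (K) is falsified — contradiction.
Both cases fail, so the formula is unsatisfiable.

UNSATISFIABLE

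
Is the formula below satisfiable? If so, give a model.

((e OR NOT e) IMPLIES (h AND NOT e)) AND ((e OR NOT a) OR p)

a = False, p = True, h = True, e = False

  (e OR NOT e) IMPLIES (h AND NOT e) = True
    e OR NOT e = True
      NOT e = True
    h AND NOT e = True
      NOT e = True
  (e OR NOT a) OR p = True
    e OR NOT a = True
      NOT a = True
Both conjuncts True, so the formula holds.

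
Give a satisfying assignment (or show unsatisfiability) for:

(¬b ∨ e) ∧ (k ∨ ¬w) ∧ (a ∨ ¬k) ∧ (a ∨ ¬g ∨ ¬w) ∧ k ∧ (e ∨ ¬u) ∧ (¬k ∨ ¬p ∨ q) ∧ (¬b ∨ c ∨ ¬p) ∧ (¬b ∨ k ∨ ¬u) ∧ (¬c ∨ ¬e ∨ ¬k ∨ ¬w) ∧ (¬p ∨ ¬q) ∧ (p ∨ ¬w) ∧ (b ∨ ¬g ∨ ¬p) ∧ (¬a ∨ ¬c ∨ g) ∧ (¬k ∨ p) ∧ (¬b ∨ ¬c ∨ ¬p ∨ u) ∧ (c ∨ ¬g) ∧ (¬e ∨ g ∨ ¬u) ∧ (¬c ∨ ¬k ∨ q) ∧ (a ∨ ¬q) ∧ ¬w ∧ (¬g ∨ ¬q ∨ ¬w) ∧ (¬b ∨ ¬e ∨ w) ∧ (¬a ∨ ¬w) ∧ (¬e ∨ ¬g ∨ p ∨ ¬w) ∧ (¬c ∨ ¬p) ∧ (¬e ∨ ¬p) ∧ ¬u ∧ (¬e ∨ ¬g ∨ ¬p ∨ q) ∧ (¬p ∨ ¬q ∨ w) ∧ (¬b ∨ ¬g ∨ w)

Case k = True:
  (a ∨ ¬k) forces a = True.
  (¬k ∨ p) forces p = True.
  (¬k ∨ ¬p ∨ q) forces q = True.
  Clause (¬p ∨ ¬q) is falsified — contradiction.
Case k = False:
  Clause (k) is falsified — contradiction.
Both cases fail, so the formula is unsatisfiable.

Unsatisfiable — no assignment works.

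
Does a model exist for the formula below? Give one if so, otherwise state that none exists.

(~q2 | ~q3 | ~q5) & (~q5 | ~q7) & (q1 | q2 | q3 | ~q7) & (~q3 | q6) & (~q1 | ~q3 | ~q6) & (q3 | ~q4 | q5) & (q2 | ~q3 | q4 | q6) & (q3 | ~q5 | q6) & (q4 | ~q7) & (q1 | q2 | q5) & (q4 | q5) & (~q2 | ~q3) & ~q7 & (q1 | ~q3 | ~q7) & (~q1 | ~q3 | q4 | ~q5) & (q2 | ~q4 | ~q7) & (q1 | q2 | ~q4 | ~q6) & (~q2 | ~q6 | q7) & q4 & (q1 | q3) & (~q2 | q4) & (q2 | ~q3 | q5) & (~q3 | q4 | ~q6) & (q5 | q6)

Unit clause (~q7) forces q7 = False.
Unit clause (q4) forces q4 = True.
Try q1 = False:
  (q1 | q3) forces q3 = True.
  (~q3 | q6) forces q6 = True.
  (~q2 | ~q3) forces q2 = False.
  clause (q1 | q2 | ~q4 | ~q6) is falsified — backtrack.
So q1 = True.
Set q2 = False.
Try q3 = True:
  (~q3 | q6) forces q6 = True.
  clause (~q1 | ~q3 | ~q6) is falsified — backtrack.
So q3 = False.
  then (q3 | ~q4 | q5) forces q5 = True.
  then (q3 | ~q5 | q6) forces q6 = True.
All clauses satisfied.

q1 = True, q2 = False, q3 = False, q4 = True, q5 = True, q6 = True, q7 = False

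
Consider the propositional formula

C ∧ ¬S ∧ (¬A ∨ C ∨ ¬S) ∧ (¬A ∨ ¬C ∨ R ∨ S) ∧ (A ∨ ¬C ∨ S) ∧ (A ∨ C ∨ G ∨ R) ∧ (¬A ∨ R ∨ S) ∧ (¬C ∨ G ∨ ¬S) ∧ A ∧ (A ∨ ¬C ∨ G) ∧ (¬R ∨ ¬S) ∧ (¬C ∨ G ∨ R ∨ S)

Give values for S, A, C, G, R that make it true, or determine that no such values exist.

Unit clause (C) forces C = True.
Unit clause (¬S) forces S = False.
In (A ∨ ¬C ∨ S) only A is left, so A = True.
In (¬A ∨ R ∨ S) only R is left, so R = True.
Set G = False.
All clauses satisfied.

S = False, A = True, C = True, G = False, R = True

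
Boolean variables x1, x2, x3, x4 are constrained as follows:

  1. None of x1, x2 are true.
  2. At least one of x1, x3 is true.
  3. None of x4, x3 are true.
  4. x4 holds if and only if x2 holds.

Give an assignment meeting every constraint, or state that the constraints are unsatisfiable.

No satisfying assignment exists.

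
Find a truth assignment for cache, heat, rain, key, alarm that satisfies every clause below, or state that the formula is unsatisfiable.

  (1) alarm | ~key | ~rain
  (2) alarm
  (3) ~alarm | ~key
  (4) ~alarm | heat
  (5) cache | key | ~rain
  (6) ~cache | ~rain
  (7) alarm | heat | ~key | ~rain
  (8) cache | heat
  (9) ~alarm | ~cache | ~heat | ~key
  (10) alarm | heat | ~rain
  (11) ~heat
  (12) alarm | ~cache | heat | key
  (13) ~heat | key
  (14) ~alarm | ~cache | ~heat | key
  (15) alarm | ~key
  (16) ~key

UNSATISFIABLE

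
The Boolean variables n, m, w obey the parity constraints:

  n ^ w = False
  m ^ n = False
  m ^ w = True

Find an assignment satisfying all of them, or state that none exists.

No satisfying assignment exists.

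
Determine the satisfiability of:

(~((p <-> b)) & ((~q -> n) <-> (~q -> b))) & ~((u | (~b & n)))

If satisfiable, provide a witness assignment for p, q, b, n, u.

p = False, q = True, b = True, n = True, u = False

  ~((p <-> b)) & ((~q -> n) <-> (~q -> b)) = True
    ~((p <-> b)) = True
      p <-> b = False
    (~q -> n) <-> (~q -> b) = True
      ~q -> n = True
        ~q = False
      ~q -> b = True
        ~q = False
  ~((u | (~b & n))) = True
    u | (~b & n) = False
      ~b & n = False
        ~b = False
Both conjuncts True, so the formula holds.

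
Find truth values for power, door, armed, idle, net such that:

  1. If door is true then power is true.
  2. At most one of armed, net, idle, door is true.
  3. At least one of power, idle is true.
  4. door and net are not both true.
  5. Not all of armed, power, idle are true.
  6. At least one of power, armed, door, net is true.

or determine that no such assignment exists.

power=T, door=F, armed=F, idle=T, net=F

  (1) door=F ⇒ power: vacuous ✓
  (2) {armed, net, idle, door}: 1 true — at most one ✓
  (3) {power, idle}: 2 true — at least one ✓
  (4) door=F, net=F — not both ✓
  (5) {armed, power, idle}: 2/3 true — not all ✓
  (6) {power, armed, door, net}: 1 true — at least one ✓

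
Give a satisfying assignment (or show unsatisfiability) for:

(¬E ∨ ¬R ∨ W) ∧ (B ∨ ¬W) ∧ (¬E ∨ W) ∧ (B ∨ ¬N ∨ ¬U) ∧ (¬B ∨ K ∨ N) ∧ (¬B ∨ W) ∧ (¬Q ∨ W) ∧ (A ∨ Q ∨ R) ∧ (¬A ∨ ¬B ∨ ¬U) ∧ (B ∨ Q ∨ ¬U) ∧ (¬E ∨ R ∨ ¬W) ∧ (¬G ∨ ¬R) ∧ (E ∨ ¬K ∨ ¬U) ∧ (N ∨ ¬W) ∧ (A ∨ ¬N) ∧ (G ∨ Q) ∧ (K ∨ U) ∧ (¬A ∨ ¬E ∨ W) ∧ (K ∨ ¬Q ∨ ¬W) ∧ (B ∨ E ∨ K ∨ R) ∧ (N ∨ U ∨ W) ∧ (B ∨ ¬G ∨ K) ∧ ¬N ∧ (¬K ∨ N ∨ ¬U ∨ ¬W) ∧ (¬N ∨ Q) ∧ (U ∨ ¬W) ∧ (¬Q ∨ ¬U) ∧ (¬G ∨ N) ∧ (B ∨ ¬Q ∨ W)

Case N = True:
  Clause (¬N) is falsified — contradiction.
Case N = False:
  (N ∨ ¬W) forces W = False.
  (¬E ∨ W) forces E = False.
  (¬B ∨ W) forces B = False.
  (¬Q ∨ W) forces Q = False.
  (B ∨ Q ∨ ¬U) forces U = False.
  Clause (N ∨ U ∨ W) is falsified — contradiction.
Both cases fail, so the formula is unsatisfiable.

The formula is unsatisfiable.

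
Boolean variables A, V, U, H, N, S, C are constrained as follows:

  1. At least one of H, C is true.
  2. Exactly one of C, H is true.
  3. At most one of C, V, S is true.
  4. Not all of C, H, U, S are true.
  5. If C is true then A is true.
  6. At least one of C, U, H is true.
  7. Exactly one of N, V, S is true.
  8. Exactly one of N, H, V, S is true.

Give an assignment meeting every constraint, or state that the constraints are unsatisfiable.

A=T, V=F, U=F, H=F, N=T, S=F, C=T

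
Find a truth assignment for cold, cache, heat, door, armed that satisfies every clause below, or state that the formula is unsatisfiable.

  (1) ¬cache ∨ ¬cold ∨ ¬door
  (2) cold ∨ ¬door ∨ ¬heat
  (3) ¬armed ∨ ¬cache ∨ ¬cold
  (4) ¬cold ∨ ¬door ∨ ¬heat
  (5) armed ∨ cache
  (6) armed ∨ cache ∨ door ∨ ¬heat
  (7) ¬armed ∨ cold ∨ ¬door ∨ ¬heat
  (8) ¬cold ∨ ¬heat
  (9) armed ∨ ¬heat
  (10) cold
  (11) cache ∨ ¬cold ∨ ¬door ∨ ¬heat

Unit clause (cold) forces cold = True.
In (¬cold ∨ ¬heat) only ¬heat is left, so heat = False.
Set cache = False.
  then (armed ∨ cache) forces armed = True.
Set door = False.
All clauses satisfied.

cold=T, cache=F, heat=F, door=F, armed=T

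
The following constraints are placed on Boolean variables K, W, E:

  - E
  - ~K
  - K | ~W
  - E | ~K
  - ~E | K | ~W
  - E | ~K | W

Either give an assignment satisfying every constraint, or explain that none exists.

Unit clause (E) forces E = True.
Unit clause (~K) forces K = False.
In (K | ~W) only ~W is left, so W = False.
All clauses satisfied.

K = False, W = False, E = True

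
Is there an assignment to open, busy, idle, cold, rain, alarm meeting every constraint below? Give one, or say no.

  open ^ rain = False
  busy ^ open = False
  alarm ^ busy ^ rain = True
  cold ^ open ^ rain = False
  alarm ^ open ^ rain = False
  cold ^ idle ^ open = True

The formula is unsatisfiable.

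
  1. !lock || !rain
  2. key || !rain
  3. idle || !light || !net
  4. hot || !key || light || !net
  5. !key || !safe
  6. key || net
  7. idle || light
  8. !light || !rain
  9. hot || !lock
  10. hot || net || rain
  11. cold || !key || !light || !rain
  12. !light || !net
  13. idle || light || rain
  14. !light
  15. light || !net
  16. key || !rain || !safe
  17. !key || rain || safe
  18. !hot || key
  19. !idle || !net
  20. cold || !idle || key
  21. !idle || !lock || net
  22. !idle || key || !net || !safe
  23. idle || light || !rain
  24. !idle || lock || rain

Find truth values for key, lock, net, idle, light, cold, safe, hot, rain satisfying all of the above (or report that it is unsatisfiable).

key=T, lock=F, net=F, idle=T, light=F, cold=F, safe=F, hot=T, rain=T

Unit clause (!light) forces light = False.
In (light || !net) only !net is left, so net = False.
In (key || net) only key is left, so key = True.
In (idle || light) only idle is left, so idle = True.
In (!idle || !lock || net) only !lock is left, so lock = False.
In (!idle || lock || rain) only rain is left, so rain = True.
In (!key || !safe) only !safe is left, so safe = False.
Set cold = False.
Set hot = True.
All clauses satisfied.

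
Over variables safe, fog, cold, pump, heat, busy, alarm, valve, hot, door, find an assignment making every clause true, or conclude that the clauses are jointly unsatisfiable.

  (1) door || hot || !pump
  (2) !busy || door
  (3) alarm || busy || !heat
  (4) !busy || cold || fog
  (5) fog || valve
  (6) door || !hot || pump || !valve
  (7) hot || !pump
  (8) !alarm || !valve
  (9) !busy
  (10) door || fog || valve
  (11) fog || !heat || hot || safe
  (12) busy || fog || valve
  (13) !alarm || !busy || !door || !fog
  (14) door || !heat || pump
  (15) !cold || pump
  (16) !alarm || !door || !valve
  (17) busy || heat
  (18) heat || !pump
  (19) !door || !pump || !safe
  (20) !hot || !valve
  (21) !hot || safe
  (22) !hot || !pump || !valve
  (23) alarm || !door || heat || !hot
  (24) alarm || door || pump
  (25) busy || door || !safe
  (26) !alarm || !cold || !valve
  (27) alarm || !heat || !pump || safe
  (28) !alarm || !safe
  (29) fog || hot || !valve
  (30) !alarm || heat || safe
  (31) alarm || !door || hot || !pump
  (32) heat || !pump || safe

safe = False, fog = True, cold = False, pump = False, heat = True, busy = False, alarm = True, valve = False, hot = False, door = True

Unit clause (!busy) forces busy = False.
In (busy || heat) only heat is left, so heat = True.
In (alarm || busy || !heat) only alarm is left, so alarm = True.
In (!alarm || !valve) only !valve is left, so valve = False.
In (busy || fog || valve) only fog is left, so fog = True.
In (!alarm || !safe) only !safe is left, so safe = False.
In (!hot || safe) only !hot is left, so hot = False.
In (hot || !pump) only !pump is left, so pump = False.
In (door || !heat || pump) only door is left, so door = True.
In (!cold || pump) only !cold is left, so cold = False.
All clauses satisfied.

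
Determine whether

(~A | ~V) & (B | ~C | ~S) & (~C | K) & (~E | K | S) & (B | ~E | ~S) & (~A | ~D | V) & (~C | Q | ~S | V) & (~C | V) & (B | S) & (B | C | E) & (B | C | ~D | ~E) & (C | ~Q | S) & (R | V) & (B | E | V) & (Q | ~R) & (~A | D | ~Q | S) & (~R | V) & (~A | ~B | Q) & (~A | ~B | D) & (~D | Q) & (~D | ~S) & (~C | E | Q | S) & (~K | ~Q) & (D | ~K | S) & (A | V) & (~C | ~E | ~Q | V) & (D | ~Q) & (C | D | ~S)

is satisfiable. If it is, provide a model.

Q = False, R = False, E = False, C = True, D = False, V = True, K = True, B = True, S = True, A = False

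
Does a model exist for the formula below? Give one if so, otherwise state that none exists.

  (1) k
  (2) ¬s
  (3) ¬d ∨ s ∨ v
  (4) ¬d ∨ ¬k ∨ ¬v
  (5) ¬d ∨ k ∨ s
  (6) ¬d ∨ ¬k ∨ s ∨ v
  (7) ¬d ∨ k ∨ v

Unit clause (k) forces k = True.
Unit clause (¬s) forces s = False.
Set v = False.
  then (¬d ∨ s ∨ v) forces d = False.
Check each clause:
  (k): k holds.
  (¬s): ¬s holds.
  (¬d ∨ s ∨ v): ¬d holds.
  (¬d ∨ ¬k ∨ ¬v): ¬d holds.
  (¬d ∨ k ∨ s): ¬d holds.
  (¬d ∨ ¬k ∨ s ∨ v): ¬d holds.
  (¬d ∨ k ∨ v): ¬d holds.
All clauses satisfied.

s = False, v = False, d = False, k = True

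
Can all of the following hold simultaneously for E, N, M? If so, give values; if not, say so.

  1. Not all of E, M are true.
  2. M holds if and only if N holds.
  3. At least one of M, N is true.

E=F, N=T, M=T

  (1) {E, M}: 1/2 true — not all ✓
  (2) M=T, N=T — same ✓
  (3) {M, N}: 2 true — at least one ✓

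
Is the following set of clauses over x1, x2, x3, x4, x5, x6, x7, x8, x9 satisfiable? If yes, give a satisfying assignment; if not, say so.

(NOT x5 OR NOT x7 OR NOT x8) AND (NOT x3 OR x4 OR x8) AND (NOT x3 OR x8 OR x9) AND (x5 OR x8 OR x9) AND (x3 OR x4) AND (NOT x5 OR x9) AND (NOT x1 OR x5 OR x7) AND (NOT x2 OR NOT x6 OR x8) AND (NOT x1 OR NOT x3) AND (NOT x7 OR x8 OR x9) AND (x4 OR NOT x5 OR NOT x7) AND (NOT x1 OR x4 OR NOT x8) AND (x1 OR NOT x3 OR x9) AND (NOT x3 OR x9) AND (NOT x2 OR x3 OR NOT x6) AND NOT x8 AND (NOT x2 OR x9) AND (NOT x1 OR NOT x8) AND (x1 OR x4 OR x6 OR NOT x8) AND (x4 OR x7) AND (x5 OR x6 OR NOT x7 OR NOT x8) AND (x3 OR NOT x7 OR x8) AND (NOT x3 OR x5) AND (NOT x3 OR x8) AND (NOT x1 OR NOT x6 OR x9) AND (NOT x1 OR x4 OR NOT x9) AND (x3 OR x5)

Unit clause (NOT x8) forces x8 = False.
In (NOT x3 OR x8) only NOT x3 is left, so x3 = False.
In (x3 OR x5) only x5 is left, so x5 = True.
In (x3 OR x4) only x4 is left, so x4 = True.
In (NOT x5 OR x9) only x9 is left, so x9 = True.
In (x3 OR NOT x7 OR x8) only NOT x7 is left, so x7 = False.
Set x1 = True.
Set x2 = False.
Set x6 = False.
All clauses satisfied.

x1=T, x2=F, x3=F, x4=T, x5=T, x6=F, x7=F, x8=F, x9=T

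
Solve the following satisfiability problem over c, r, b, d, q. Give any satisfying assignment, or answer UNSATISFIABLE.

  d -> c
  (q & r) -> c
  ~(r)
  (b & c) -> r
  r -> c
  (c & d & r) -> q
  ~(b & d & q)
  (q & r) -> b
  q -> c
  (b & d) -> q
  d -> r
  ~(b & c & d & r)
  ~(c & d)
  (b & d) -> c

Unit clause (~r) forces r = False.
In (~d | r) only ~d is left, so d = False.
Set c = True.
  then (~b | ~c | r) forces b = False.
Set q = True.
All clauses satisfied.

c: True; r: False; b: False; d: False; q: True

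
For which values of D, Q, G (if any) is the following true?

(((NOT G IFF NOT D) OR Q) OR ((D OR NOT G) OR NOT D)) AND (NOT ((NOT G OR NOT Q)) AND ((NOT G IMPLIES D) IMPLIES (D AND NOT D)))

Case D = True: the conjunct (NOT G IMPLIES D) IMPLIES (D AND NOT D) becomes (NOT G IMPLIES True) IMPLIES (True AND False) = False.
Case D = False: the formula simplifies to NOT ((NOT G OR NOT Q)) AND NOT G.
  G = True: the conjunct NOT G is False.
  G = False: the conjunct NOT ((NOT G OR NOT Q)) becomes NOT ((True OR NOT Q)) = False.
Both cases fail — unsatisfiable.

UNSATISFIABLE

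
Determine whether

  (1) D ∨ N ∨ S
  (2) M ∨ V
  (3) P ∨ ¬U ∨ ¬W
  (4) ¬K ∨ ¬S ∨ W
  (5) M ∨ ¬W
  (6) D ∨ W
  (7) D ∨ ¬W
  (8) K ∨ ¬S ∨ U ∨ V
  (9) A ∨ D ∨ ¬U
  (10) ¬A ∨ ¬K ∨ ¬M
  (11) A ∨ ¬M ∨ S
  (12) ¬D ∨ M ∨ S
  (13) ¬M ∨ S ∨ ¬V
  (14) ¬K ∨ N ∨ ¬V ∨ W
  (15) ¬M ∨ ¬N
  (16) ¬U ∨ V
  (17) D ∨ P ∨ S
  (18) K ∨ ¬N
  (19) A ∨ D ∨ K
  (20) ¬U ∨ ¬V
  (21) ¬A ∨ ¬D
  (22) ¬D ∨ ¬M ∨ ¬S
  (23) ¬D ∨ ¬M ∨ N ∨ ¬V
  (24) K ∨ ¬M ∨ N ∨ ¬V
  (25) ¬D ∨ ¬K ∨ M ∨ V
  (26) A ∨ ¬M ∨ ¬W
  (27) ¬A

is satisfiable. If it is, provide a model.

U=F, M=F, P=T, D=T, N=F, V=T, S=T, W=F, K=F, A=F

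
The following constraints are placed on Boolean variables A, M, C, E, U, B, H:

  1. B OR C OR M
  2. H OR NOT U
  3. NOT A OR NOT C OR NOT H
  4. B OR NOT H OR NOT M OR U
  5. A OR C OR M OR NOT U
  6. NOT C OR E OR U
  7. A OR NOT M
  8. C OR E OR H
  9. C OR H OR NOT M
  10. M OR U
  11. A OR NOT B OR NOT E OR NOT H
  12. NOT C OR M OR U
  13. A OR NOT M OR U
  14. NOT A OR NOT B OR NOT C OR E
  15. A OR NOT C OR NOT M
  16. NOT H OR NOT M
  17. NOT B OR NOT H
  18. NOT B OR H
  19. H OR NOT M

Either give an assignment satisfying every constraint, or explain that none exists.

Set A = False.
  then (A OR NOT M) forces M = False.
  then (M OR U) forces U = True.
  then (H OR NOT U) forces H = True.
  then (A OR C OR M OR NOT U) forces C = True.
  then (NOT B OR NOT H) forces B = False.
Set E = False.
All clauses satisfied.

A=F, M=F, C=T, E=F, U=T, B=F, H=T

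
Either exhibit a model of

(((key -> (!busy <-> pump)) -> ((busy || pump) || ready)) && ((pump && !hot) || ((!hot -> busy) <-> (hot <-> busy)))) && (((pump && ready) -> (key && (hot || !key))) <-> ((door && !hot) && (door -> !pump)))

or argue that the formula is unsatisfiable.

busy = False; hot = False; door = True; pump = True; key = True; ready = True

  ((key -> (!busy <-> pump)) -> ((busy || pump) || ready)) && ((pump && !hot) || ((!hot -> busy) <-> (hot <-> busy))) = True
    (key -> (!busy <-> pump)) -> ((busy || pump) || ready) = True
      key -> (!busy <-> pump) = True
        !busy <-> pump = True
          !busy = True
      (busy || pump) || ready = True
        busy || pump = True
    (pump && !hot) || ((!hot -> busy) <-> (hot <-> busy)) = True
      pump && !hot = True
        !hot = True
      (!hot -> busy) <-> (hot <-> busy) = False
        !hot -> busy = False
          !hot = True
        hot <-> busy = True
  ((pump && ready) -> (key && (hot || !key))) <-> ((door && !hot) && (door -> !pump)) = True
    (pump && ready) -> (key && (hot || !key)) = False
      pump && ready = True
      key && (hot || !key) = False
        hot || !key = False
          !key = False
    (door && !hot) && (door -> !pump) = False
      door && !hot = True
        !hot = True
      door -> !pump = False
        !pump = False
Both conjuncts True, so the formula holds.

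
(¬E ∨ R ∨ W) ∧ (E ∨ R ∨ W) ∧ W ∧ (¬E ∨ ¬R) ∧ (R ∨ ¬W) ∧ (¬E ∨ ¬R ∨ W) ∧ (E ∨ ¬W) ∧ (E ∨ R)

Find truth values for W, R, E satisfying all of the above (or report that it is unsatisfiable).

Case W = True:
  (R ∨ ¬W) forces R = True.
  (¬E ∨ ¬R) forces E = False.
  Clause (E ∨ ¬W) is falsified — contradiction.
Case W = False:
  Clause (W) is falsified — contradiction.
Both cases fail, so the formula is unsatisfiable.

The formula is unsatisfiable.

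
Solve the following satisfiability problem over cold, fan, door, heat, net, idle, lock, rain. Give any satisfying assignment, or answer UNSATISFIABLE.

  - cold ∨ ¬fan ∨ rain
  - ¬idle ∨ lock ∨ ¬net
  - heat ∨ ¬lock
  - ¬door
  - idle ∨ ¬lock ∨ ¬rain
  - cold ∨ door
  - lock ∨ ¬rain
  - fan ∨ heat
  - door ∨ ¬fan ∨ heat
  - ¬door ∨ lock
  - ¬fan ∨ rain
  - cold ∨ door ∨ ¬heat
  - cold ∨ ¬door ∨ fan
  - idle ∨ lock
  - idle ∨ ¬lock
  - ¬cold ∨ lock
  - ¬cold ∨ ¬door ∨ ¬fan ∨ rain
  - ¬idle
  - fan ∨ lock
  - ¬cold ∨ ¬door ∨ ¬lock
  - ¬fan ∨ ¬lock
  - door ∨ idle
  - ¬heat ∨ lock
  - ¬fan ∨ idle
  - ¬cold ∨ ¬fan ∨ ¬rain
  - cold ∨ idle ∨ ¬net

Case idle = True:
  Clause (¬idle) is falsified — contradiction.
Case idle = False:
  (¬door) forces door = False.
  Clause (door ∨ idle) is falsified — contradiction.
Both cases fail, so the formula is unsatisfiable.

Unsatisfiable — no assignment works.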